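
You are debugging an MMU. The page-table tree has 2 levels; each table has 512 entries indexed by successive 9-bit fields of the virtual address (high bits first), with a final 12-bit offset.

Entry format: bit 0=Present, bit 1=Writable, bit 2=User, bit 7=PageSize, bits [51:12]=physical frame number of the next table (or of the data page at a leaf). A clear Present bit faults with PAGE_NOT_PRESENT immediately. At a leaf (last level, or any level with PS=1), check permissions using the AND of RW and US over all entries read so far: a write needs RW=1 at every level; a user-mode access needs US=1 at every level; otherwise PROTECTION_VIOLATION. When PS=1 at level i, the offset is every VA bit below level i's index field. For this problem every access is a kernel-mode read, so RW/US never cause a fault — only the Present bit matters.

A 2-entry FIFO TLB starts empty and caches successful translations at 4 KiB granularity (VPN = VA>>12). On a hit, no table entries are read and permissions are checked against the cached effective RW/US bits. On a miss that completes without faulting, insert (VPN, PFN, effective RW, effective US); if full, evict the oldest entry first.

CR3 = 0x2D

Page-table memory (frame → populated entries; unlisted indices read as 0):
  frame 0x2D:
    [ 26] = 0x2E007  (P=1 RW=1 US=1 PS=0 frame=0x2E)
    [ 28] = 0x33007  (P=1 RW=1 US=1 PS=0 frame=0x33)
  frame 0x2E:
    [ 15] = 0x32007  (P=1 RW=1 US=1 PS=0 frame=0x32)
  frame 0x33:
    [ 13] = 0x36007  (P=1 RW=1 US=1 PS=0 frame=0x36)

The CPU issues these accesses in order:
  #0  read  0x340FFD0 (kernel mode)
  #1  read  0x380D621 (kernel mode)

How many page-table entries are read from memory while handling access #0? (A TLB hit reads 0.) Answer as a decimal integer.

Per-access translation:
#0 VA=0x340FFD0 (r,kernel):
  [0] read 0x2D idx=26: raw=0x2E007 flags P=1 W=1 U=1 S=0
  [1] read 0x2E idx=15: raw=0x32007 flags P=1 W=1 U=1 S=0
  ✓ 0x32FD0  — 2 lookups
#1 VA=0x380D621 (r,kernel):
  [0] read 0x2D idx=28: raw=0x33007 flags P=1 W=1 U=1 S=0
  [1] read 0x33 idx=13: raw=0x36007 flags P=1 W=1 U=1 S=0
  ✓ 0x36621  — 2 lookups

Entries read for #0: 2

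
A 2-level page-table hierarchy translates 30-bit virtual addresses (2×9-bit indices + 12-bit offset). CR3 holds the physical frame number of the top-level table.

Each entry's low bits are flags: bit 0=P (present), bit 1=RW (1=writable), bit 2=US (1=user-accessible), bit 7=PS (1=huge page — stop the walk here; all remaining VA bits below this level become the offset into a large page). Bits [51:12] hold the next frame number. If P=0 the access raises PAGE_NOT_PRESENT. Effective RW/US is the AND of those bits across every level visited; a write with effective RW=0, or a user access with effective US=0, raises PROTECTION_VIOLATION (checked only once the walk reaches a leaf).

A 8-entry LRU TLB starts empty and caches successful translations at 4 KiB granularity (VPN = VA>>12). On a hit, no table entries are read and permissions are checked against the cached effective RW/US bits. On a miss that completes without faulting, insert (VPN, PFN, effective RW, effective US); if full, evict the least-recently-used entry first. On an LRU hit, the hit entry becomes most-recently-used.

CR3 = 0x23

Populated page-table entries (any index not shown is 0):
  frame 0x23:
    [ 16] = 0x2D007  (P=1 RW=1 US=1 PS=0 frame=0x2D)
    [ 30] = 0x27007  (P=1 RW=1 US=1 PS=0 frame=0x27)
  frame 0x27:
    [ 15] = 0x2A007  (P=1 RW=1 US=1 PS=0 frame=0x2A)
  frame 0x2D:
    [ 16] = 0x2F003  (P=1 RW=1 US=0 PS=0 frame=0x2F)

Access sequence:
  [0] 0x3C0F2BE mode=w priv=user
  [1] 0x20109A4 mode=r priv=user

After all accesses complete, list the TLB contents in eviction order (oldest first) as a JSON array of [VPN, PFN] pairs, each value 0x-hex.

Per-access translation:
#0 VA=0x3C0F2BE (w,user):
  L0 @0x23[30] → 0x27007  P=1,RW=1,US=1,PS=0
  L1 @0x27[15] → 0x2A007  P=1,RW=1,US=1,PS=0
  ⇒ phys 0x2A2BE  [2 reads]
#1 VA=0x20109A4 (r,user):
  L0 @0x23[16] → 0x2D007  P=1,RW=1,US=1,PS=0
  L1 @0x2D[16] → 0x2F003  P=1,RW=1,US=0,PS=0
  ✗ PROTECTION_VIOLATION  [2 reads]

TLB: [["0x3C0F", "0x2A"]]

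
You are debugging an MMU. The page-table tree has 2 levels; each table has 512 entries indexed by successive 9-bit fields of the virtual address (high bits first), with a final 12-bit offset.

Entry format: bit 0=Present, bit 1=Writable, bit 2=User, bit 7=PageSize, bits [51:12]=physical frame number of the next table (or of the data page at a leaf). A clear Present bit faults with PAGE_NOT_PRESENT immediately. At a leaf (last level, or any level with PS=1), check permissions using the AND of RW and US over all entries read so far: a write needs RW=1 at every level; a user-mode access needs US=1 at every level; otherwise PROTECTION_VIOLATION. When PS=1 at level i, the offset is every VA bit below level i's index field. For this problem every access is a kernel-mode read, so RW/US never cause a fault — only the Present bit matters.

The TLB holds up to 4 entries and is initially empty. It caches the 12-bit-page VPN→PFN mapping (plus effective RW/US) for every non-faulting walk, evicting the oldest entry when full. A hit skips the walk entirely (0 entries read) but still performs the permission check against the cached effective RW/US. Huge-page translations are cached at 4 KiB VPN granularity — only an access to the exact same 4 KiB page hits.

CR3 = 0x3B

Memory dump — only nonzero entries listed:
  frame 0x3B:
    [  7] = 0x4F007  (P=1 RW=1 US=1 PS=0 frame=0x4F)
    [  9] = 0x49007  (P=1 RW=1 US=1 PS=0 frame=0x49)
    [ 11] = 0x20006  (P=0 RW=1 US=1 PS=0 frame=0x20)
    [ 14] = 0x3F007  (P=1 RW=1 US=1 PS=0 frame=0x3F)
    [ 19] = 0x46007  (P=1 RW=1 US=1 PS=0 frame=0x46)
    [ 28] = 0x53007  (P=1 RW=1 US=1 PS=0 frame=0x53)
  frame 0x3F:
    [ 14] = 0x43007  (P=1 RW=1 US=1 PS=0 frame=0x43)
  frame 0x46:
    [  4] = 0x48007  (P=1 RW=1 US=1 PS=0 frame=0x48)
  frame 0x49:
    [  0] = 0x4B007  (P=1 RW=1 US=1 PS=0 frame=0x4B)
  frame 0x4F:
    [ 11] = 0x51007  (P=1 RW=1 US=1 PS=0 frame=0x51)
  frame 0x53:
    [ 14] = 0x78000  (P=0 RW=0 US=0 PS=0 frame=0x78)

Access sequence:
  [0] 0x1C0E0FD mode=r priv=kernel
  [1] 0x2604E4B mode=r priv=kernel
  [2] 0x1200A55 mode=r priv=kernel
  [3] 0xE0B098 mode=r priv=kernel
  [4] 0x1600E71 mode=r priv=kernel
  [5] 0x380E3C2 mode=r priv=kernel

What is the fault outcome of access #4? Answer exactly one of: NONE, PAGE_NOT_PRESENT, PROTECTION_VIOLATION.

Walk each access:
#0 VA=0x1C0E0FD (r,kernel):
  L0: frame=0x3B idx=14 entry=0x3F007 [P=1 RW=1 US=1 PS=0]
  L1: frame=0x3F idx=14 entry=0x43007 [P=1 RW=1 US=1 PS=0]
  ⇒ phys 0x430FD  [2 reads]
#1 VA=0x2604E4B (r,kernel):
  L0: frame=0x3B idx=19 entry=0x46007 [P=1 RW=1 US=1 PS=0]
  L1: frame=0x46 idx=4 entry=0x48007 [P=1 RW=1 US=1 PS=0]
  ⇒ phys 0x48E4B  [2 reads]
#2 VA=0x1200A55 (r,kernel):
  L0: frame=0x3B idx=9 entry=0x49007 [P=1 RW=1 US=1 PS=0]
  L1: frame=0x49 idx=0 entry=0x4B007 [P=1 RW=1 US=1 PS=0]
  ⇒ phys 0x4BA55  [2 reads]
#3 VA=0xE0B098 (r,kernel):
  L0: frame=0x3B idx=7 entry=0x4F007 [P=1 RW=1 US=1 PS=0]
  L1: frame=0x4F idx=11 entry=0x51007 [P=1 RW=1 US=1 PS=0]
  ⇒ phys 0x51098  [2 reads]
#4 VA=0x1600E71 (r,kernel):
  L0: frame=0x3B idx=11 entry=0x20006 [P=0 RW=1 US=1 PS=0]
  ⇒ fault: PAGE_NOT_PRESENT  — 1 lookups
#5 VA=0x380E3C2 (r,kernel):
  L0: frame=0x3B idx=28 entry=0x53007 [P=1 RW=1 US=1 PS=0]
  L1: frame=0x53 idx=14 entry=0x78000 [P=0 RW=0 US=0 PS=0]
  ⇒ fault: PAGE_NOT_PRESENT  — 2 lookups

Access #4 fault: PAGE_NOT_PRESENT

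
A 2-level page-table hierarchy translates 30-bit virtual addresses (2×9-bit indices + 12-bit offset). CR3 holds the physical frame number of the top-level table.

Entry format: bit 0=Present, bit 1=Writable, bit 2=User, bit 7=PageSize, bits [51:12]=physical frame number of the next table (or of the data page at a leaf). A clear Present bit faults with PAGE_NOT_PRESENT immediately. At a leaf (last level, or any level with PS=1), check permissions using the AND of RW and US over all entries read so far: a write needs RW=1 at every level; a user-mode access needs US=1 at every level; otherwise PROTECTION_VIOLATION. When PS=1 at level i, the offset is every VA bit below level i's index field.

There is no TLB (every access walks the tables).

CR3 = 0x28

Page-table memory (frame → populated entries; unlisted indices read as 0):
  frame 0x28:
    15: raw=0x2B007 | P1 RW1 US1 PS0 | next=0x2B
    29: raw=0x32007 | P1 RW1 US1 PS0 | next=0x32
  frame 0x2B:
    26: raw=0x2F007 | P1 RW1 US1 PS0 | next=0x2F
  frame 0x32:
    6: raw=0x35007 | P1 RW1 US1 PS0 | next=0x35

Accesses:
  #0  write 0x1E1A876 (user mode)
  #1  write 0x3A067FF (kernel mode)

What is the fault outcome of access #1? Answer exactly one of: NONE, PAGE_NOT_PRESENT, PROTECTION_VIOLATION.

Per-access translation:
#0 VA=0x1E1A876 (w,user):
  [0] read 0x28 idx=15: raw=0x2B007 flags P=1 W=1 U=1 S=0
  [1] read 0x2B idx=26: raw=0x2F007 flags P=1 W=1 U=1 S=0
  ✓ 0x2F876  — 2 lookups
#1 VA=0x3A067FF (w,kernel):
  [0] read 0x28 idx=29: raw=0x32007 flags P=1 W=1 U=1 S=0
  [1] read 0x32 idx=6: raw=0x35007 flags P=1 W=1 U=1 S=0
  ✓ 0x357FF  — 2 lookups

Access #1 fault: NONE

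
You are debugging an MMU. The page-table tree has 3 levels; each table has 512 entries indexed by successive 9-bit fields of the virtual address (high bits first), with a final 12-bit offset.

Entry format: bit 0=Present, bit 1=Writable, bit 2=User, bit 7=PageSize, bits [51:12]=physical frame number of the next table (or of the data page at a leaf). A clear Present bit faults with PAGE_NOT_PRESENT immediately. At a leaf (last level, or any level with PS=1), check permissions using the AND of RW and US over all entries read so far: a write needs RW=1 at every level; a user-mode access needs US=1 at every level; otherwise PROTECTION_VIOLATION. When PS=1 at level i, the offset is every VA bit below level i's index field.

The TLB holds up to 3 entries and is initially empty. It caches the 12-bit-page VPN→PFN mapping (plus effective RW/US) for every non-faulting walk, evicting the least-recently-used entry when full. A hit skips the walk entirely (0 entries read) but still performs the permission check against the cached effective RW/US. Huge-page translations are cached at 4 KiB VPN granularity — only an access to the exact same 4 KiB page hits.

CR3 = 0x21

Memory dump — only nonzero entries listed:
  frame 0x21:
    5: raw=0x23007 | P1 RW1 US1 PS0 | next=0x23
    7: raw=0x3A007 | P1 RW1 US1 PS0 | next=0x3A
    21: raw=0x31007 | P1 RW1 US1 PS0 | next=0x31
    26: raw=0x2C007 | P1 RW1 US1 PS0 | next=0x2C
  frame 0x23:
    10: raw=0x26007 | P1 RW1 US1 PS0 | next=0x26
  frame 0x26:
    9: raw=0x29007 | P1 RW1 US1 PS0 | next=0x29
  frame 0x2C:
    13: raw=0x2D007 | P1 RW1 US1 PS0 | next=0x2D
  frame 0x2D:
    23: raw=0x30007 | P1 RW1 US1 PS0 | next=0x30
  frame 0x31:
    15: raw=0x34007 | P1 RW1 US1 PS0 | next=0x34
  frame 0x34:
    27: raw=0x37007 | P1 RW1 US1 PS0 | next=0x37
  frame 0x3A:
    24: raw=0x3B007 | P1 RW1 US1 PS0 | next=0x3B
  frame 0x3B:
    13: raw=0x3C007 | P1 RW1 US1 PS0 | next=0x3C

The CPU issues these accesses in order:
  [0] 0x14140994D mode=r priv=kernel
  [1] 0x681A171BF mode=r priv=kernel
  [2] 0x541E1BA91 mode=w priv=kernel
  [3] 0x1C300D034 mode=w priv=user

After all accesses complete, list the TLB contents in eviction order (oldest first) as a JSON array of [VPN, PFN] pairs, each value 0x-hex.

Per-access translation:
#0 VA=0x14140994D (r,kernel):
  lvl0: tbl 0x21, slot 5 ⇒ 0x23007 (P1/RW1/US1/PS0)
  lvl1: tbl 0x23, slot 10 ⇒ 0x26007 (P1/RW1/US1/PS0)
  lvl2: tbl 0x26, slot 9 ⇒ 0x29007 (P1/RW1/US1/PS0)
  ⇒ phys 0x2994D  [3 reads]
#1 VA=0x681A171BF (r,kernel):
  lvl0: tbl 0x21, slot 26 ⇒ 0x2C007 (P1/RW1/US1/PS0)
  lvl1: tbl 0x2C, slot 13 ⇒ 0x2D007 (P1/RW1/US1/PS0)
  lvl2: tbl 0x2D, slot 23 ⇒ 0x30007 (P1/RW1/US1/PS0)
  ⇒ phys 0x301BF  [3 reads]
#2 VA=0x541E1BA91 (w,kernel):
  lvl0: tbl 0x21, slot 21 ⇒ 0x31007 (P1/RW1/US1/PS0)
  lvl1: tbl 0x31, slot 15 ⇒ 0x34007 (P1/RW1/US1/PS0)
  lvl2: tbl 0x34, slot 27 ⇒ 0x37007 (P1/RW1/US1/PS0)
  ⇒ phys 0x37A91  [3 reads]
#3 VA=0x1C300D034 (w,user):
  lvl0: tbl 0x21, slot 7 ⇒ 0x3A007 (P1/RW1/US1/PS0)
  lvl1: tbl 0x3A, slot 24 ⇒ 0x3B007 (P1/RW1/US1/PS0)
  lvl2: tbl 0x3B, slot 13 ⇒ 0x3C007 (P1/RW1/US1/PS0)
  ⇒ phys 0x3C034  [3 reads]

TLB: [["0x681A17", "0x30"], ["0x541E1B", "0x37"], ["0x1C300D", "0x3C"]]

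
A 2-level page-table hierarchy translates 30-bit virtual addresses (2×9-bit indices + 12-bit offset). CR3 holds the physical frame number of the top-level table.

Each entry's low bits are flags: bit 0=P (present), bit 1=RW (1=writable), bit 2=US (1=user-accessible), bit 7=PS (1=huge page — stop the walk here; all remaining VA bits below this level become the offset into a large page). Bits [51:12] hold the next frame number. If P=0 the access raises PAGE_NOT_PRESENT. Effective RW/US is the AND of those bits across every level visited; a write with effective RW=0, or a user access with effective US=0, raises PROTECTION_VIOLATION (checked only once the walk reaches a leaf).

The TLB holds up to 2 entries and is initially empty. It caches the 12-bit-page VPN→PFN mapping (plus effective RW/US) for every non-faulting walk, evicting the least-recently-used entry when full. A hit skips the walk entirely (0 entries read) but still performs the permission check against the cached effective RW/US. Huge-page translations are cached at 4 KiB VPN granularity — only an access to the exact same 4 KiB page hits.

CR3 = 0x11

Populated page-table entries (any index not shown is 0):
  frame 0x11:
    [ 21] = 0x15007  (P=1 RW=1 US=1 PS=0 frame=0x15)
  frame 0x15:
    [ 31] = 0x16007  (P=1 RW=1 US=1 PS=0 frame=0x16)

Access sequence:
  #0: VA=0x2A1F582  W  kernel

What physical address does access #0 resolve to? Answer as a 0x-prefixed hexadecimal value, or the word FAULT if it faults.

Trace:
#0 VA=0x2A1F582 (w,kernel):
  lvl0: tbl 0x11, slot 21 ⇒ 0x15007 (P1/RW1/US1/PS0)
  lvl1: tbl 0x15, slot 31 ⇒ 0x16007 (P1/RW1/US1/PS0)
  → PA=0x16582  (2 entries read)

Access #0 PA: 0x16582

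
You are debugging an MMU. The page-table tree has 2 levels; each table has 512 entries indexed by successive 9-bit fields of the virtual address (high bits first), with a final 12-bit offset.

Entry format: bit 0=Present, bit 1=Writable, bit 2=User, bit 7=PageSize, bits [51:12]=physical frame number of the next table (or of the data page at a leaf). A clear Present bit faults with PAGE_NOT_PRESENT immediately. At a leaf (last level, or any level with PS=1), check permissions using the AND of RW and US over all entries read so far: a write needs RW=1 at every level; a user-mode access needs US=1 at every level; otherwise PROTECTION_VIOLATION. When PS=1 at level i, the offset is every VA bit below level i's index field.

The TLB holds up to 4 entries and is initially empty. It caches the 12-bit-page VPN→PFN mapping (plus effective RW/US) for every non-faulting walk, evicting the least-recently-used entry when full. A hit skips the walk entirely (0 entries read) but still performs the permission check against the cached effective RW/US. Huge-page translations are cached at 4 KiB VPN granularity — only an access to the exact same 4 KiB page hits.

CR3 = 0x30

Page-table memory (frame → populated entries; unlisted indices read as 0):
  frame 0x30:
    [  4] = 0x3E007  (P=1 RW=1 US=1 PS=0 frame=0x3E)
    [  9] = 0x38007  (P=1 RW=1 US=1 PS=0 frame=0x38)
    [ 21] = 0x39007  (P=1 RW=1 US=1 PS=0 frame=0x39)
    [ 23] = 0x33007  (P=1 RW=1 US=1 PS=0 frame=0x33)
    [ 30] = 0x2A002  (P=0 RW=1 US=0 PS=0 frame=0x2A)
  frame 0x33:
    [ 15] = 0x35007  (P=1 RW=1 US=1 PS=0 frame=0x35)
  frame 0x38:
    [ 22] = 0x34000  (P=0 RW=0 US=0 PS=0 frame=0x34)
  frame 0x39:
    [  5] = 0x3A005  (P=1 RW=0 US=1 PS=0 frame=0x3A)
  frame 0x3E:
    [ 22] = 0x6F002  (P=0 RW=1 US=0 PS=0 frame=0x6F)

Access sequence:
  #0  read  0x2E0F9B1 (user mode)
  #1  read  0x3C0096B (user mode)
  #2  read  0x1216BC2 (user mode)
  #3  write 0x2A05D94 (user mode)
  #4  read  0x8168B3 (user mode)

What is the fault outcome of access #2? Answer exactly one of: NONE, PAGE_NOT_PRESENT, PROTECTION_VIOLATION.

Walk each access:
#0 VA=0x2E0F9B1 (r,user):
  L0 @0x30[23] → 0x33007  P=1,RW=1,US=1,PS=0
  L1 @0x33[15] → 0x35007  P=1,RW=1,US=1,PS=0
  ⇒ phys 0x359B1  [2 reads]
#1 VA=0x3C0096B (r,user):
  L0 @0x30[30] → 0x2A002  P=0,RW=1,US=0,PS=0
  → PAGE_NOT_PRESENT  (1 entries read)
#2 VA=0x1216BC2 (r,user):
  L0 @0x30[9] → 0x38007  P=1,RW=1,US=1,PS=0
  L1 @0x38[22] → 0x34000  P=0,RW=0,US=0,PS=0
  → PAGE_NOT_PRESENT  (2 entries read)
#3 VA=0x2A05D94 (w,user):
  L0 @0x30[21] → 0x39007  P=1,RW=1,US=1,PS=0
  L1 @0x39[5] → 0x3A005  P=1,RW=0,US=1,PS=0
  → PROTECTION_VIOLATION  (2 entries read)
#4 VA=0x8168B3 (r,user):
  L0 @0x30[4] → 0x3E007  P=1,RW=1,US=1,PS=0
  L1 @0x3E[22] → 0x6F002  P=0,RW=1,US=0,PS=0
  → PAGE_NOT_PRESENT  (2 entries read)

Access #2 fault: PAGE_NOT_PRESENT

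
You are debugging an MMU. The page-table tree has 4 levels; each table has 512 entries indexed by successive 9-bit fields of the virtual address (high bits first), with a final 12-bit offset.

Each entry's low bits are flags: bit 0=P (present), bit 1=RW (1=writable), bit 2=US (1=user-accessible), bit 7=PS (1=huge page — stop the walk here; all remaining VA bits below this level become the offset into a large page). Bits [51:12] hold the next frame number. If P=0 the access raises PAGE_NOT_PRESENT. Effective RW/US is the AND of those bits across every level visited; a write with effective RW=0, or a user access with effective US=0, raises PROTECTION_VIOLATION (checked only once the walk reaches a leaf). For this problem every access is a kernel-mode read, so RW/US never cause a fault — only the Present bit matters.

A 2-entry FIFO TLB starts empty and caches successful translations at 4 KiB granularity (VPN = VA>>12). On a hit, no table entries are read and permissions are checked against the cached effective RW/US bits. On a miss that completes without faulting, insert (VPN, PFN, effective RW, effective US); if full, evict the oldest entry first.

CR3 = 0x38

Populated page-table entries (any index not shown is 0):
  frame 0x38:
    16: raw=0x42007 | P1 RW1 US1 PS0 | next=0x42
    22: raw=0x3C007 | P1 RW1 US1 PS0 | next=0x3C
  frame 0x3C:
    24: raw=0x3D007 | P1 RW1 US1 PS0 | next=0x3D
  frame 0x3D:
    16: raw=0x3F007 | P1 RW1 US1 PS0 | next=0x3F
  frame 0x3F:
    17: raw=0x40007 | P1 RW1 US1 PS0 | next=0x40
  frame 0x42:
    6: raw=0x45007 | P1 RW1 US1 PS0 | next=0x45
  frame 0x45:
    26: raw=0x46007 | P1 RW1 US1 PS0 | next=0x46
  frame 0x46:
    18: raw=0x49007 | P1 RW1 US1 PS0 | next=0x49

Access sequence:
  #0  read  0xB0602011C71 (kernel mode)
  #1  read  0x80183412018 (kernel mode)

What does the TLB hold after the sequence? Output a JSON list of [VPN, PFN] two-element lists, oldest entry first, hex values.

Trace:
#0 VA=0xB0602011C71 (r,kernel):
  lvl0: tbl 0x38, slot 22 ⇒ 0x3C007 (P1/RW1/US1/PS0)
  lvl1: tbl 0x3C, slot 24 ⇒ 0x3D007 (P1/RW1/US1/PS0)
  lvl2: tbl 0x3D, slot 16 ⇒ 0x3F007 (P1/RW1/US1/PS0)
  lvl3: tbl 0x3F, slot 17 ⇒ 0x40007 (P1/RW1/US1/PS0)
  ⇒ phys 0x40C71  [4 reads]
#1 VA=0x80183412018 (r,kernel):
  lvl0: tbl 0x38, slot 16 ⇒ 0x42007 (P1/RW1/US1/PS0)
  lvl1: tbl 0x42, slot 6 ⇒ 0x45007 (P1/RW1/US1/PS0)
  lvl2: tbl 0x45, slot 26 ⇒ 0x46007 (P1/RW1/US1/PS0)
  lvl3: tbl 0x46, slot 18 ⇒ 0x49007 (P1/RW1/US1/PS0)
  ⇒ phys 0x49018  [4 reads]

TLB: [["0xB0602011", "0x40"], ["0x80183412", "0x49"]]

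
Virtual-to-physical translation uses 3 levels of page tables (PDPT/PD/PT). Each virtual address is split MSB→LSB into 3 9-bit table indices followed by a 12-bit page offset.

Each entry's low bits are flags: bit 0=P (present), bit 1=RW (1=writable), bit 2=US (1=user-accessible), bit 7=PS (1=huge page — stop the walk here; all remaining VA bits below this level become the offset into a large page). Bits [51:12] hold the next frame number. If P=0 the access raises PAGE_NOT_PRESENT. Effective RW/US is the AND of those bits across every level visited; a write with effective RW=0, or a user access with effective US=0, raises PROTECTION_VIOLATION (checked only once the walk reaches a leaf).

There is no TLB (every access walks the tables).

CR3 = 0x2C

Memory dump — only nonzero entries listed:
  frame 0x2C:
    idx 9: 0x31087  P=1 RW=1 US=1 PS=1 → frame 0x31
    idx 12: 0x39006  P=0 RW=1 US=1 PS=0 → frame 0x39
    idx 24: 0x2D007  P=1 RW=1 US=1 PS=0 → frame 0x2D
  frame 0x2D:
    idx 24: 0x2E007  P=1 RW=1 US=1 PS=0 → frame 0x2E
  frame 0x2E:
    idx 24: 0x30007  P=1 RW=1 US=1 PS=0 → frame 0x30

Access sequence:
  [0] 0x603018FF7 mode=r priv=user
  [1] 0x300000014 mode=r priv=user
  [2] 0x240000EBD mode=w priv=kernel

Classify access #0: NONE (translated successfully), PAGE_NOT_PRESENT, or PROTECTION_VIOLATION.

Walk each access:
#0 VA=0x603018FF7 (r,user):
  L0 @0x2C[24] → 0x2D007  P=1,RW=1,US=1,PS=0
  L1 @0x2D[24] → 0x2E007  P=1,RW=1,US=1,PS=0
  L2 @0x2E[24] → 0x30007  P=1,RW=1,US=1,PS=0
  ✓ 0x30FF7  — 3 lookups
#1 VA=0x300000014 (r,user):
  L0 @0x2C[12] → 0x39006  P=0,RW=1,US=1,PS=0
  ✗ PAGE_NOT_PRESENT  [1 reads]
#2 VA=0x240000EBD (w,kernel):
  L0 @0x2C[9] → 0x31087  P=1,RW=1,US=1,PS=1
  ✓ 0x31EBD (huge @L0)  — 1 lookups

Access #0 fault: NONE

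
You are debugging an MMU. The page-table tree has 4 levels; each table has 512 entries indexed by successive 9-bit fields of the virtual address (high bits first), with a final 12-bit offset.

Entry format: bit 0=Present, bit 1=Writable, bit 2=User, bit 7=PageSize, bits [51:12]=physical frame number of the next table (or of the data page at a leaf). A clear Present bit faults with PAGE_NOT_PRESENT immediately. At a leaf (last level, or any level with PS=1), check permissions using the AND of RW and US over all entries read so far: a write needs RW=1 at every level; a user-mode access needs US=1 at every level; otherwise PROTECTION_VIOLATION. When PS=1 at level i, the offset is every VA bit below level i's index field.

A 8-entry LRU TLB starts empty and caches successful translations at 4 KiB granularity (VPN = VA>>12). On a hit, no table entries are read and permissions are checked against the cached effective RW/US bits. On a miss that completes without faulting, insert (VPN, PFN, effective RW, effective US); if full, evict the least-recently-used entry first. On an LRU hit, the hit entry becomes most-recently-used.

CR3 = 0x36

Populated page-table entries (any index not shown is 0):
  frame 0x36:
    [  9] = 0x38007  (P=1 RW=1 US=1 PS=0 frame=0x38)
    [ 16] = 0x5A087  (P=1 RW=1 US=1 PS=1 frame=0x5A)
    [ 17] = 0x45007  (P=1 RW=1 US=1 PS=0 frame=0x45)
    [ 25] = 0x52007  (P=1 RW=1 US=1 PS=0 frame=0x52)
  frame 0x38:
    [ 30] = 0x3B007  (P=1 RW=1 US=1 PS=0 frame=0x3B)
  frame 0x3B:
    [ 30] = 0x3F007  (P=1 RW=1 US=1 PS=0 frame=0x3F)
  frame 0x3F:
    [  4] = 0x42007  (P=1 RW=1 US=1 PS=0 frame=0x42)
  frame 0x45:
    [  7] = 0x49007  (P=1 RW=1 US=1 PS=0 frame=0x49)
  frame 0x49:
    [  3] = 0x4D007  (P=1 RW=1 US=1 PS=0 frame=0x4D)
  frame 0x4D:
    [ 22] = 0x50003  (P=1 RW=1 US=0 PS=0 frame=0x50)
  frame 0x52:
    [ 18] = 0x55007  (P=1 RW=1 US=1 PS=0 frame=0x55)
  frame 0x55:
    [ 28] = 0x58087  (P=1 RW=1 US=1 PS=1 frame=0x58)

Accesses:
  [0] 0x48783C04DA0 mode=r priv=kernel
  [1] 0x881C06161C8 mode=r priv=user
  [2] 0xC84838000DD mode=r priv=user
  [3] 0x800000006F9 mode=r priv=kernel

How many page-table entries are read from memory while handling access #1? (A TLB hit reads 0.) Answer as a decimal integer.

Trace:
#0 VA=0x48783C04DA0 (r,kernel):
  lvl0: tbl 0x36, slot 9 ⇒ 0x38007 (P1/RW1/US1/PS0)
  lvl1: tbl 0x38, slot 30 ⇒ 0x3B007 (P1/RW1/US1/PS0)
  lvl2: tbl 0x3B, slot 30 ⇒ 0x3F007 (P1/RW1/US1/PS0)
  lvl3: tbl 0x3F, slot 4 ⇒ 0x42007 (P1/RW1/US1/PS0)
  ⇒ phys 0x42DA0  [4 reads]
#1 VA=0x881C06161C8 (r,user):
  lvl0: tbl 0x36, slot 17 ⇒ 0x45007 (P1/RW1/US1/PS0)
  lvl1: tbl 0x45, slot 7 ⇒ 0x49007 (P1/RW1/US1/PS0)
  lvl2: tbl 0x49, slot 3 ⇒ 0x4D007 (P1/RW1/US1/PS0)
  lvl3: tbl 0x4D, slot 22 ⇒ 0x50003 (P1/RW1/US0/PS0)
  ⇒ fault: PROTECTION_VIOLATION  — 4 lookups
#2 VA=0xC84838000DD (r,user):
  lvl0: tbl 0x36, slot 25 ⇒ 0x52007 (P1/RW1/US1/PS0)
  lvl1: tbl 0x52, slot 18 ⇒ 0x55007 (P1/RW1/US1/PS0)
  lvl2: tbl 0x55, slot 28 ⇒ 0x58087 (P1/RW1/US1/PS1)
  ⇒ phys 0x580DD (huge @L2)  [3 reads]
#3 VA=0x800000006F9 (r,kernel):
  lvl0: tbl 0x36, slot 16 ⇒ 0x5A087 (P1/RW1/US1/PS1)
  ⇒ phys 0x5A6F9 (huge @L0)  [1 reads]

Entries read for #1: 4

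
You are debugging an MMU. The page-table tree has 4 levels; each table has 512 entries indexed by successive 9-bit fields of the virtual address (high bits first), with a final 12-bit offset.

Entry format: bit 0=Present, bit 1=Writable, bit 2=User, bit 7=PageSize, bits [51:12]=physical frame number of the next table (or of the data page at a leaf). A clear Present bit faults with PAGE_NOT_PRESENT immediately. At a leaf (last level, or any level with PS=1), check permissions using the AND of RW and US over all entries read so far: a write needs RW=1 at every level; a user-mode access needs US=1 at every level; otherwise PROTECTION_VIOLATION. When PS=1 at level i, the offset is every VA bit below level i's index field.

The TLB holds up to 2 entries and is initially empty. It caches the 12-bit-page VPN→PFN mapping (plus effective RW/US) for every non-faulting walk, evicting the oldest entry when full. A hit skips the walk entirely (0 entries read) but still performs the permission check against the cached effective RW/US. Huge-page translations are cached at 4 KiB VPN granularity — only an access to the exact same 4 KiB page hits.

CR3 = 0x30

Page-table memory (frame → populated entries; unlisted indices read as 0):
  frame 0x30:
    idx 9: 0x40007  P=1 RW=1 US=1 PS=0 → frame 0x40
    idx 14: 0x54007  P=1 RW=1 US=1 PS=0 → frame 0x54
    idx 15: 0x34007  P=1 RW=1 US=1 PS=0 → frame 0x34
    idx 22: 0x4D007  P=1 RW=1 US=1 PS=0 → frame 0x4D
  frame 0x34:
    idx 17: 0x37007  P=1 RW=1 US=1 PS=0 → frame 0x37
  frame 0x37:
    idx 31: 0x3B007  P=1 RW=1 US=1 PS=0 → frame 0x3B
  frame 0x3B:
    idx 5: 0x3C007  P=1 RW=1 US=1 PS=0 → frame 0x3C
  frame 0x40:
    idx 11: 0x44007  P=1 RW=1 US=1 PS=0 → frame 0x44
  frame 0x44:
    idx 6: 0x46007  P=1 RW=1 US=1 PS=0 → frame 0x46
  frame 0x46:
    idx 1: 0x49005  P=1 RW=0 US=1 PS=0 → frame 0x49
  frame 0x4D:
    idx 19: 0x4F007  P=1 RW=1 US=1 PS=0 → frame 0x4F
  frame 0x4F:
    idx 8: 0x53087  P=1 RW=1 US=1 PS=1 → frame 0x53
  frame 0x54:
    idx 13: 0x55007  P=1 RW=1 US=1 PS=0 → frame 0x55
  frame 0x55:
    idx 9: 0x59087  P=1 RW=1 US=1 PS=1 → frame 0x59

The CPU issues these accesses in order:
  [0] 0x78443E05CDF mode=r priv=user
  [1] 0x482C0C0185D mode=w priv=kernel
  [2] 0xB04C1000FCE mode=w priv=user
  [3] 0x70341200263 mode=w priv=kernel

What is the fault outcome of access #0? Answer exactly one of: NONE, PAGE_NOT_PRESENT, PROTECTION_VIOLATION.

Per-access translation:
#0 VA=0x78443E05CDF (r,user):
  L0 @0x30[15] → 0x34007  P=1,RW=1,US=1,PS=0
  L1 @0x34[17] → 0x37007  P=1,RW=1,US=1,PS=0
  L2 @0x37[31] → 0x3B007  P=1,RW=1,US=1,PS=0
  L3 @0x3B[5] → 0x3C007  P=1,RW=1,US=1,PS=0
  ✓ 0x3CCDF  — 4 lookups
#1 VA=0x482C0C0185D (w,kernel):
  L0 @0x30[9] → 0x40007  P=1,RW=1,US=1,PS=0
  L1 @0x40[11] → 0x44007  P=1,RW=1,US=1,PS=0
  L2 @0x44[6] → 0x46007  P=1,RW=1,US=1,PS=0
  L3 @0x46[1] → 0x49005  P=1,RW=0,US=1,PS=0
  ✗ PROTECTION_VIOLATION  [4 reads]
#2 VA=0xB04C1000FCE (w,user):
  L0 @0x30[22] → 0x4D007  P=1,RW=1,US=1,PS=0
  L1 @0x4D[19] → 0x4F007  P=1,RW=1,US=1,PS=0
  L2 @0x4F[8] → 0x53087  P=1,RW=1,US=1,PS=1
  ✓ 0x53FCE (huge @L2)  — 3 lookups
#3 VA=0x70341200263 (w,kernel):
  L0 @0x30[14] → 0x54007  P=1,RW=1,US=1,PS=0
  L1 @0x54[13] → 0x55007  P=1,RW=1,US=1,PS=0
  L2 @0x55[9] → 0x59087  P=1,RW=1,US=1,PS=1
  ✓ 0x59263 (huge @L2)  — 3 lookups

Access #0 fault: NONE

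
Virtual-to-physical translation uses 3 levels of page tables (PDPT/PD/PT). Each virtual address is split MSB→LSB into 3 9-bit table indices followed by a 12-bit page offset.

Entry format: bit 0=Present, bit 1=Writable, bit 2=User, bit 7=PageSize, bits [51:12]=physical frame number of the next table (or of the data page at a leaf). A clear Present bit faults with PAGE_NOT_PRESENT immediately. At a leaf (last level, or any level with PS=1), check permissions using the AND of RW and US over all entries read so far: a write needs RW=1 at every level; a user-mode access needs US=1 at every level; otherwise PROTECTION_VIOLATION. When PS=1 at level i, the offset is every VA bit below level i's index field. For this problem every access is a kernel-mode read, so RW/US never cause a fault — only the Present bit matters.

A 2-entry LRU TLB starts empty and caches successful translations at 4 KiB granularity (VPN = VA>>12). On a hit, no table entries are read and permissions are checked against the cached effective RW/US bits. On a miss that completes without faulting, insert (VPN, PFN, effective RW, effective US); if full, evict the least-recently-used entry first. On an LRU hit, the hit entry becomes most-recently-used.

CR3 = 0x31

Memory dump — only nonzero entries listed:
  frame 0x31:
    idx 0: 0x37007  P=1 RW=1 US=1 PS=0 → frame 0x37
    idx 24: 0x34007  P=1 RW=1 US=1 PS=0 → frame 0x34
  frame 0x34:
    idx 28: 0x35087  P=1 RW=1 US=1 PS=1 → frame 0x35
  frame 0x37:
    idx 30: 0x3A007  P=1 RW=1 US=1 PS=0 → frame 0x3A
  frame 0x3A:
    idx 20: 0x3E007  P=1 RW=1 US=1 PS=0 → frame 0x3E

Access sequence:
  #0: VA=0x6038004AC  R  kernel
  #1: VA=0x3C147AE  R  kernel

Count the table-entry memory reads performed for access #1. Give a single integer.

Trace:
#0 VA=0x6038004AC (r,kernel):
  [0] read 0x31 idx=24: raw=0x34007 flags P=1 W=1 U=1 S=0
  [1] read 0x34 idx=28: raw=0x35087 flags P=1 W=1 U=1 S=1
  ⇒ phys 0x354AC (huge @L1)  [2 reads]
#1 VA=0x3C147AE (r,kernel):
  [0] read 0x31 idx=0: raw=0x37007 flags P=1 W=1 U=1 S=0
  [1] read 0x37 idx=30: raw=0x3A007 flags P=1 W=1 U=1 S=0
  [2] read 0x3A idx=20: raw=0x3E007 flags P=1 W=1 U=1 S=0
  ⇒ phys 0x3E7AE  [3 reads]

Entries read for #1: 3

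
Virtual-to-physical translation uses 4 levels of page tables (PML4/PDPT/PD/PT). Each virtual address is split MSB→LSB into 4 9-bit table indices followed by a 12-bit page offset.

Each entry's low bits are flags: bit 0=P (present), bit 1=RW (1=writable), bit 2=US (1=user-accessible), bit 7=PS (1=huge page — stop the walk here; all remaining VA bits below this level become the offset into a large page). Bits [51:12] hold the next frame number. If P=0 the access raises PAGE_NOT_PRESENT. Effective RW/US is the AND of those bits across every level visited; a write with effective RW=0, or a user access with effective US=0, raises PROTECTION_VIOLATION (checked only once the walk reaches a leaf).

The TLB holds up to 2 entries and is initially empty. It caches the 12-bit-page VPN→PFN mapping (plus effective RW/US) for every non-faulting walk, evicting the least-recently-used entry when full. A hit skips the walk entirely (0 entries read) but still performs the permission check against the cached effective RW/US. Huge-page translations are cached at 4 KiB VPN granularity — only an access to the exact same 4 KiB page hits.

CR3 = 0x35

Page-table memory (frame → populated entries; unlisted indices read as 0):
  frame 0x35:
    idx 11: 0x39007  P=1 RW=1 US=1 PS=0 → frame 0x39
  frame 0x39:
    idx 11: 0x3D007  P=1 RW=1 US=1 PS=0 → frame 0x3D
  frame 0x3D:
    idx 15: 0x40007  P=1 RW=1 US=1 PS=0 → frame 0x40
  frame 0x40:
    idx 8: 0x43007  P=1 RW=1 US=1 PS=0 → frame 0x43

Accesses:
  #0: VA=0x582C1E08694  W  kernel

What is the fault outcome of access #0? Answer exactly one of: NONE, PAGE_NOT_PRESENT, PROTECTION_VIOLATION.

Trace:
#0 VA=0x582C1E08694 (w,kernel):
  [0] read 0x35 idx=11: raw=0x39007 flags P=1 W=1 U=1 S=0
  [1] read 0x39 idx=11: raw=0x3D007 flags P=1 W=1 U=1 S=0
  [2] read 0x3D idx=15: raw=0x40007 flags P=1 W=1 U=1 S=0
  [3] read 0x40 idx=8: raw=0x43007 flags P=1 W=1 U=1 S=0
  ⇒ phys 0x43694  [4 reads]

Access #0 fault: NONE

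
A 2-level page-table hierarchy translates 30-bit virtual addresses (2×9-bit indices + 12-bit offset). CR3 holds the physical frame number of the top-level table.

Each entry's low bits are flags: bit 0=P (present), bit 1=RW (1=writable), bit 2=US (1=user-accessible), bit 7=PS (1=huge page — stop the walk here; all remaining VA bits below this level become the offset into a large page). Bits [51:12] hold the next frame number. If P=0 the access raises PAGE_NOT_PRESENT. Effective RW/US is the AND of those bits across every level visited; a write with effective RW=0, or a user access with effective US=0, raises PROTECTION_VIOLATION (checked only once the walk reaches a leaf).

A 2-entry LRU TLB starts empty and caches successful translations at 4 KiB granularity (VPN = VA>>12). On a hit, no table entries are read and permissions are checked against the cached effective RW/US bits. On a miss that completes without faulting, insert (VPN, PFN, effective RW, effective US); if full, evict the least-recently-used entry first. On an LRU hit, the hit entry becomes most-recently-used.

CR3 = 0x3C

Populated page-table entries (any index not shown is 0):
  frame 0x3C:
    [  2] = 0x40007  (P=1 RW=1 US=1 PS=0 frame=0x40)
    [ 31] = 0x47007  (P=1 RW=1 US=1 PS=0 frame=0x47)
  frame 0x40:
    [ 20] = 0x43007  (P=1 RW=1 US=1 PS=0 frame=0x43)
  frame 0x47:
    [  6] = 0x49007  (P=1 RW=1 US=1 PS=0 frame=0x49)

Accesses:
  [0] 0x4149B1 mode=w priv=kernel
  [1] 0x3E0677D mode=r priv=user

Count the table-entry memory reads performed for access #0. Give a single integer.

Per-access translation:
#0 VA=0x4149B1 (w,kernel):
  L0 @0x3C[2] → 0x40007  P=1,RW=1,US=1,PS=0
  L1 @0x40[20] → 0x43007  P=1,RW=1,US=1,PS=0
  → PA=0x439B1  (2 entries read)
#1 VA=0x3E0677D (r,user):
  L0 @0x3C[31] → 0x47007  P=1,RW=1,US=1,PS=0
  L1 @0x47[6] → 0x49007  P=1,RW=1,US=1,PS=0
  → PA=0x4977D  (2 entries read)

Entries read for #0: 2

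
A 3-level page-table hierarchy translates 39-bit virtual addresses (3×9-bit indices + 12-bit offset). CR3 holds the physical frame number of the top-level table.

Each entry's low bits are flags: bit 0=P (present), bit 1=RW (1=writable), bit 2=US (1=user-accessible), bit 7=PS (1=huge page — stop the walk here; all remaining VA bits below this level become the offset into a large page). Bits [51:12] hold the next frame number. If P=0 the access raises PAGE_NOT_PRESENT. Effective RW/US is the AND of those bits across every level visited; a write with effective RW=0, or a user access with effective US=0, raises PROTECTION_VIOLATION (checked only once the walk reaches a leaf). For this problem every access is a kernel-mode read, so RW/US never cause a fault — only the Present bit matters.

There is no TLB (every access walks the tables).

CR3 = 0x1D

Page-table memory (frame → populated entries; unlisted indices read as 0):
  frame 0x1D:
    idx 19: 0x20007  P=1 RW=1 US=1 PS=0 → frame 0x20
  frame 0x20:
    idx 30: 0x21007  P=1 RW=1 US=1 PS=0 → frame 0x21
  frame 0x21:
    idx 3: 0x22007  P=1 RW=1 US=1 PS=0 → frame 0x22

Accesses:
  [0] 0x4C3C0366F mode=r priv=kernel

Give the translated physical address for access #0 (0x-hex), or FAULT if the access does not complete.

Walk each access:
#0 VA=0x4C3C0366F (r,kernel):
  lvl0: tbl 0x1D, slot 19 ⇒ 0x20007 (P1/RW1/US1/PS0)
  lvl1: tbl 0x20, slot 30 ⇒ 0x21007 (P1/RW1/US1/PS0)
  lvl2: tbl 0x21, slot 3 ⇒ 0x22007 (P1/RW1/US1/PS0)
  ✓ 0x2266F  — 3 lookups

Access #0 PA: 0x2266F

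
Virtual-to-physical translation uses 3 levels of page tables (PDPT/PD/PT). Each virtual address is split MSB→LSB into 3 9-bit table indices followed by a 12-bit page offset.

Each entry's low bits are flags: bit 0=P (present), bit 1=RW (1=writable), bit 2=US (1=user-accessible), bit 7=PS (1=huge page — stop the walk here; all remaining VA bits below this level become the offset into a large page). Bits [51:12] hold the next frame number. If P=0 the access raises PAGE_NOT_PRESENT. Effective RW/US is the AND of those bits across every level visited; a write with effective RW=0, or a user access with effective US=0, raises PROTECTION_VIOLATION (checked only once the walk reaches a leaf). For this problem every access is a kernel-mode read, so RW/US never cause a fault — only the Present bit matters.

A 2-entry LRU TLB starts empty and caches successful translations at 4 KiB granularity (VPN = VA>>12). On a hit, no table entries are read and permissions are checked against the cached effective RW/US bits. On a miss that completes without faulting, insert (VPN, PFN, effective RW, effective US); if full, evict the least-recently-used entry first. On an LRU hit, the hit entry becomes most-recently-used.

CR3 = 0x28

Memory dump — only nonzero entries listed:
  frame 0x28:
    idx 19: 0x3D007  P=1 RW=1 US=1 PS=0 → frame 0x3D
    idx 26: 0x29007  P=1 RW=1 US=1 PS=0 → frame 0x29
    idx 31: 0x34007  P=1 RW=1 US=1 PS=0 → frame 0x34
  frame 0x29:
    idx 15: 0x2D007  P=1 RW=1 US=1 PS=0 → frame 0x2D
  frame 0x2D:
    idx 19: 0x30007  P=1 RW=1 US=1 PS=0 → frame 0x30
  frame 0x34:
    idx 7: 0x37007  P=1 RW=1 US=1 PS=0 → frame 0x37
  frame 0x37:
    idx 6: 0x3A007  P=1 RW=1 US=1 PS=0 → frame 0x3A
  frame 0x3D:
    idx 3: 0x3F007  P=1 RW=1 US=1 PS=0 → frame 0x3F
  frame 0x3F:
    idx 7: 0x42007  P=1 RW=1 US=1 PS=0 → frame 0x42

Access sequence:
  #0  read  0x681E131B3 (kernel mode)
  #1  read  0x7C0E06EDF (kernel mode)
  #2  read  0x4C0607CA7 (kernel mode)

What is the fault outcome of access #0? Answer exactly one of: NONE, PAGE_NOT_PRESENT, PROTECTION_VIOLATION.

Walk each access:
#0 VA=0x681E131B3 (r,kernel):
  lvl0: tbl 0x28, slot 26 ⇒ 0x29007 (P1/RW1/US1/PS0)
  lvl1: tbl 0x29, slot 15 ⇒ 0x2D007 (P1/RW1/US1/PS0)
  lvl2: tbl 0x2D, slot 19 ⇒ 0x30007 (P1/RW1/US1/PS0)
  → PA=0x301B3  (3 entries read)
#1 VA=0x7C0E06EDF (r,kernel):
  lvl0: tbl 0x28, slot 31 ⇒ 0x34007 (P1/RW1/US1/PS0)
  lvl1: tbl 0x34, slot 7 ⇒ 0x37007 (P1/RW1/US1/PS0)
  lvl2: tbl 0x37, slot 6 ⇒ 0x3A007 (P1/RW1/US1/PS0)
  → PA=0x3AEDF  (3 entries read)
#2 VA=0x4C0607CA7 (r,kernel):
  lvl0: tbl 0x28, slot 19 ⇒ 0x3D007 (P1/RW1/US1/PS0)
  lvl1: tbl 0x3D, slot 3 ⇒ 0x3F007 (P1/RW1/US1/PS0)
  lvl2: tbl 0x3F, slot 7 ⇒ 0x42007 (P1/RW1/US1/PS0)
  → PA=0x42CA7  (3 entries read)

Access #0 fault: NONE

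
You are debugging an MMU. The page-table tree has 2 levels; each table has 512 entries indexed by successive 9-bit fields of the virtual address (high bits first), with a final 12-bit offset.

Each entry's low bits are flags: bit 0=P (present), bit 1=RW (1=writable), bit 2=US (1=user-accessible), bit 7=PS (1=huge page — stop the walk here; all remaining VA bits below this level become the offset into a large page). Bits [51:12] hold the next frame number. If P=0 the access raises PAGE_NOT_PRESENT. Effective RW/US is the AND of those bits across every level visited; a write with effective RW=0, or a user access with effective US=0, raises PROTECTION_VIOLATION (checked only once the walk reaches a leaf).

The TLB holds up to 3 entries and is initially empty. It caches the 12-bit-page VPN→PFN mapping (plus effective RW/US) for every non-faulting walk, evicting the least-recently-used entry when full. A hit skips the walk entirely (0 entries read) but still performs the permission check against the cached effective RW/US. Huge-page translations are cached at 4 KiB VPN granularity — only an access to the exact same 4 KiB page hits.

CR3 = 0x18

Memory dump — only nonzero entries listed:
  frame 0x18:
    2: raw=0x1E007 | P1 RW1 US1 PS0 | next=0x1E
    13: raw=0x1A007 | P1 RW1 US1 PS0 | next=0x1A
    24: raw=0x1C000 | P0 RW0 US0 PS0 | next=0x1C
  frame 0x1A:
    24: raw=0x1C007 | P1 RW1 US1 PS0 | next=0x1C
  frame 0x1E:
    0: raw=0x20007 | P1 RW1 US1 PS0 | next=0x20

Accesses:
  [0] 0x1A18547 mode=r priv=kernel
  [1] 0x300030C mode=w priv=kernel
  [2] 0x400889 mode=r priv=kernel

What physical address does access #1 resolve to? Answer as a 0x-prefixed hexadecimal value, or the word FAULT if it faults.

Per-access translation:
#0 VA=0x1A18547 (r,kernel):
  lvl0: tbl 0x18, slot 13 ⇒ 0x1A007 (P1/RW1/US1/PS0)
  lvl1: tbl 0x1A, slot 24 ⇒ 0x1C007 (P1/RW1/US1/PS0)
  ⇒ phys 0x1C547  [2 reads]
#1 VA=0x300030C (w,kernel):
  lvl0: tbl 0x18, slot 24 ⇒ 0x1C000 (P0/RW0/US0/PS0)
  → PAGE_NOT_PRESENT  (1 entries read)
#2 VA=0x400889 (r,kernel):
  lvl0: tbl 0x18, slot 2 ⇒ 0x1E007 (P1/RW1/US1/PS0)
  lvl1: tbl 0x1E, slot 0 ⇒ 0x20007 (P1/RW1/US1/PS0)
  ⇒ phys 0x20889  [2 reads]

Access #1 PA: FAULT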